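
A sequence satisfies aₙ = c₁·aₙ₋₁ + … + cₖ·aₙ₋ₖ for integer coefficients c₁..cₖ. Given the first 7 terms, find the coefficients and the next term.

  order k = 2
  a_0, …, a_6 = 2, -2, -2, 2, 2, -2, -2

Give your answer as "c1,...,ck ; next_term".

0,-1 ; 2

  a_2 = 0·-2 + -1·2 = -2
  a_3 = 0·-2 + -1·-2 = 2
  a_4 = 0·2 + -1·-2 = 2
  a_5 = 0·2 + -1·2 = -2
  a_6 = 0·-2 + -1·2 = -2
  a_7 = 0·-2 + -1·-2 = 2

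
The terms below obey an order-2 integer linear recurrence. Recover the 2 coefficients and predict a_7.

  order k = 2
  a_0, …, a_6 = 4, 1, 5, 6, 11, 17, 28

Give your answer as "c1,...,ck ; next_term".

1,1 ; 45

  a_2 = 1·1 + 1·4 = 5
  a_3 = 1·5 + 1·1 = 6
  a_4 = 1·6 + 1·5 = 11
  a_5 = 1·11 + 1·6 = 17
  a_6 = 1·17 + 1·11 = 28
  a_7 = 1·28 + 1·17 = 45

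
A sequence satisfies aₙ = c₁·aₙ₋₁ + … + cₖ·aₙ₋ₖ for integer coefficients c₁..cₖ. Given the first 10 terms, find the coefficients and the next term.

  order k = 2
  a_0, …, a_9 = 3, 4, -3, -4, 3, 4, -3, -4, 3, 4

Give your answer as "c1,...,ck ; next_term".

  a_2 = 0·4 + -1·3 = -3
  a_3 = 0·-3 + -1·4 = -4
  a_4 = 0·-4 + -1·-3 = 3
  a_5 = 0·3 + -1·-4 = 4
  a_6 = 0·4 + -1·3 = -3
  a_7 = 0·-3 + -1·4 = -4
  a_8 = 0·-4 + -1·-3 = 3
  a_9 = 0·3 + -1·-4 = 4
  a_10 = 0·4 + -1·3 = -3

0,-1 ; -3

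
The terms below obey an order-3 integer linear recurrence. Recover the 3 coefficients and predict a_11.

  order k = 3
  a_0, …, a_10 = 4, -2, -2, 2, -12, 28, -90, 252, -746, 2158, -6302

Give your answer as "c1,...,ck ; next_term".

-2,3,1 ; 18332

  a_3 = -2·-2 + 3·-2 + 1·4 = 2
  a_4 = -2·2 + 3·-2 + 1·-2 = -12
  a_5 = -2·-12 + 3·2 + 1·-2 = 28
  a_6 = -2·28 + 3·-12 + 1·2 = -90
  a_7 = -2·-90 + 3·28 + 1·-12 = 252
  a_8 = -2·252 + 3·-90 + 1·28 = -746
  a_9 = -2·-746 + 3·252 + 1·-90 = 2158
  a_10 = -2·2158 + 3·-746 + 1·252 = -6302
  a_11 = -2·-6302 + 3·2158 + 1·-746 = 18332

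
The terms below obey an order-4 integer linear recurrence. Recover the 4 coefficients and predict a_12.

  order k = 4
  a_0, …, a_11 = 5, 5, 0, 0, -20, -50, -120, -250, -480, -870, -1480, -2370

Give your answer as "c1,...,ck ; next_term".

  a_4 = 2·0 + 1·0 + -2·5 + -2·5 = -20
  a_5 = 2·-20 + 1·0 + -2·0 + -2·5 = -50
  a_6 = 2·-50 + 1·-20 + -2·0 + -2·0 = -120
  a_7 = 2·-120 + 1·-50 + -2·-20 + -2·0 = -250
  a_8 = 2·-250 + 1·-120 + -2·-50 + -2·-20 = -480
  a_9 = 2·-480 + 1·-250 + -2·-120 + -2·-50 = -870
  a_10 = 2·-870 + 1·-480 + -2·-250 + -2·-120 = -1480
  a_11 = 2·-1480 + 1·-870 + -2·-480 + -2·-250 = -2370
  a_12 = 2·-2370 + 1·-1480 + -2·-870 + -2·-480 = -3520

2,1,-2,-2 ; -3520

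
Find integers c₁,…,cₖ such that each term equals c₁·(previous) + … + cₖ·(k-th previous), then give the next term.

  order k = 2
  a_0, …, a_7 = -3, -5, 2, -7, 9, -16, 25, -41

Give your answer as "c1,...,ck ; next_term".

  a_2 = -1·-5 + 1·-3 = 2
  a_3 = -1·2 + 1·-5 = -7
  a_4 = -1·-7 + 1·2 = 9
  a_5 = -1·9 + 1·-7 = -16
  a_6 = -1·-16 + 1·9 = 25
  a_7 = -1·25 + 1·-16 = -41
  a_8 = -1·-41 + 1·25 = 66

-1,1 ; 66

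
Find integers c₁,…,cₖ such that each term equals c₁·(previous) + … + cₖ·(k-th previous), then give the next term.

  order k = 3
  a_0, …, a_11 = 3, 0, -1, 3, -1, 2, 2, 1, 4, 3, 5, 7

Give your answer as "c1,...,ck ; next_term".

  a_3 = 0·-1 + 1·0 + 1·3 = 3
  a_4 = 0·3 + 1·-1 + 1·0 = -1
  a_5 = 0·-1 + 1·3 + 1·-1 = 2
  a_6 = 0·2 + 1·-1 + 1·3 = 2
  a_7 = 0·2 + 1·2 + 1·-1 = 1
  a_8 = 0·1 + 1·2 + 1·2 = 4
  a_9 = 0·4 + 1·1 + 1·2 = 3
  a_10 = 0·3 + 1·4 + 1·1 = 5
  a_11 = 0·5 + 1·3 + 1·4 = 7
  a_12 = 0·7 + 1·5 + 1·3 = 8

0,1,1 ; 8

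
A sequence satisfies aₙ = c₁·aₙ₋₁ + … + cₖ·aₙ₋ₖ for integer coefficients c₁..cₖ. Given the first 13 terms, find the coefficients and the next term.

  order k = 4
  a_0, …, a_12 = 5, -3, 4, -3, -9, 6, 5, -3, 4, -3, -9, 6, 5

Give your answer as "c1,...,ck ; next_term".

0,-1,0,-1 ; -3

  a_4 = 0·-3 + -1·4 + 0·-3 + -1·5 = -9
  a_5 = 0·-9 + -1·-3 + 0·4 + -1·-3 = 6
  a_6 = 0·6 + -1·-9 + 0·-3 + -1·4 = 5
  a_7 = 0·5 + -1·6 + 0·-9 + -1·-3 = -3
  a_8 = 0·-3 + -1·5 + 0·6 + -1·-9 = 4
  a_9 = 0·4 + -1·-3 + 0·5 + -1·6 = -3
  a_10 = 0·-3 + -1·4 + 0·-3 + -1·5 = -9
  a_11 = 0·-9 + -1·-3 + 0·4 + -1·-3 = 6
  a_12 = 0·6 + -1·-9 + 0·-3 + -1·4 = 5
  a_13 = 0·5 + -1·6 + 0·-9 + -1·-3 = -3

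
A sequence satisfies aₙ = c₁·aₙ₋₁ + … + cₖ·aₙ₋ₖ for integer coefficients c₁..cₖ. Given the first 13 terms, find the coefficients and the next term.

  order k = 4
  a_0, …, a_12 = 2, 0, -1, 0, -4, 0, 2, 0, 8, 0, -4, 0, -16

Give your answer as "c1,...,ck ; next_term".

  a_4 = 0·0 + 0·-1 + 0·0 + -2·2 = -4
  a_5 = 0·-4 + 0·0 + 0·-1 + -2·0 = 0
  a_6 = 0·0 + 0·-4 + 0·0 + -2·-1 = 2
  a_7 = 0·2 + 0·0 + 0·-4 + -2·0 = 0
  a_8 = 0·0 + 0·2 + 0·0 + -2·-4 = 8
  a_9 = 0·8 + 0·0 + 0·2 + -2·0 = 0
  a_10 = 0·0 + 0·8 + 0·0 + -2·2 = -4
  a_11 = 0·-4 + 0·0 + 0·8 + -2·0 = 0
  a_12 = 0·0 + 0·-4 + 0·0 + -2·8 = -16
  a_13 = 0·-16 + 0·0 + 0·-4 + -2·0 = 0

0,0,0,-2 ; 0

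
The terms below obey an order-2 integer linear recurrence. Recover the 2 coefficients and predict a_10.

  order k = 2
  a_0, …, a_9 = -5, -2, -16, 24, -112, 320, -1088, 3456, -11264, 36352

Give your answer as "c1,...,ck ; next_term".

  a_2 = -2·-2 + 4·-5 = -16
  a_3 = -2·-16 + 4·-2 = 24
  a_4 = -2·24 + 4·-16 = -112
  a_5 = -2·-112 + 4·24 = 320
  a_6 = -2·320 + 4·-112 = -1088
  a_7 = -2·-1088 + 4·320 = 3456
  a_8 = -2·3456 + 4·-1088 = -11264
  a_9 = -2·-11264 + 4·3456 = 36352
  a_10 = -2·36352 + 4·-11264 = -117760

-2,4 ; -117760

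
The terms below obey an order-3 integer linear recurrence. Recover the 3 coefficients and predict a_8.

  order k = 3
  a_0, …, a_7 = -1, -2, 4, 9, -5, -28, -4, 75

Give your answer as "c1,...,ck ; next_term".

1,-3,1 ; 59

  a_3 = 1·4 + -3·-2 + 1·-1 = 9
  a_4 = 1·9 + -3·4 + 1·-2 = -5
  a_5 = 1·-5 + -3·9 + 1·4 = -28
  a_6 = 1·-28 + -3·-5 + 1·9 = -4
  a_7 = 1·-4 + -3·-28 + 1·-5 = 75
  a_8 = 1·75 + -3·-4 + 1·-28 = 59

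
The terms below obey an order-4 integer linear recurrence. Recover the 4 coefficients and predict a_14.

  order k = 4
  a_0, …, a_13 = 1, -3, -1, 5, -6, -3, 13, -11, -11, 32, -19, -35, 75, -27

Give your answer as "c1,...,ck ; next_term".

  a_4 = -1·5 + -1·-1 + 1·-3 + 1·1 = -6
  a_5 = -1·-6 + -1·5 + 1·-1 + 1·-3 = -3
  a_6 = -1·-3 + -1·-6 + 1·5 + 1·-1 = 13
  a_7 = -1·13 + -1·-3 + 1·-6 + 1·5 = -11
  a_8 = -1·-11 + -1·13 + 1·-3 + 1·-6 = -11
  a_9 = -1·-11 + -1·-11 + 1·13 + 1·-3 = 32
  a_10 = -1·32 + -1·-11 + 1·-11 + 1·13 = -19
  a_11 = -1·-19 + -1·32 + 1·-11 + 1·-11 = -35
  a_12 = -1·-35 + -1·-19 + 1·32 + 1·-11 = 75
  a_13 = -1·75 + -1·-35 + 1·-19 + 1·32 = -27
  a_14 = -1·-27 + -1·75 + 1·-35 + 1·-19 = -102

-1,-1,1,1 ; -102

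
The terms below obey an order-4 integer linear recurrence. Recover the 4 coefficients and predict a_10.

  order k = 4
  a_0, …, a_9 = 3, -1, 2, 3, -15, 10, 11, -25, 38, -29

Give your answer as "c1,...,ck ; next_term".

-1,-2,-1,-3 ; -55

  a_4 = -1·3 + -2·2 + -1·-1 + -3·3 = -15
  a_5 = -1·-15 + -2·3 + -1·2 + -3·-1 = 10
  a_6 = -1·10 + -2·-15 + -1·3 + -3·2 = 11
  a_7 = -1·11 + -2·10 + -1·-15 + -3·3 = -25
  a_8 = -1·-25 + -2·11 + -1·10 + -3·-15 = 38
  a_9 = -1·38 + -2·-25 + -1·11 + -3·10 = -29
  a_10 = -1·-29 + -2·38 + -1·-25 + -3·11 = -55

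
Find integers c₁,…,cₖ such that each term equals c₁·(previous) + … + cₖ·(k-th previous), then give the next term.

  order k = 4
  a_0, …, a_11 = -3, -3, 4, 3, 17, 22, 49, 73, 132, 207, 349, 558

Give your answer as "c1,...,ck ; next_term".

1,2,-1,-1 ; 917

  a_4 = 1·3 + 2·4 + -1·-3 + -1·-3 = 17
  a_5 = 1·17 + 2·3 + -1·4 + -1·-3 = 22
  a_6 = 1·22 + 2·17 + -1·3 + -1·4 = 49
  a_7 = 1·49 + 2·22 + -1·17 + -1·3 = 73
  a_8 = 1·73 + 2·49 + -1·22 + -1·17 = 132
  a_9 = 1·132 + 2·73 + -1·49 + -1·22 = 207
  a_10 = 1·207 + 2·132 + -1·73 + -1·49 = 349
  a_11 = 1·349 + 2·207 + -1·132 + -1·73 = 558
  a_12 = 1·558 + 2·349 + -1·207 + -1·132 = 917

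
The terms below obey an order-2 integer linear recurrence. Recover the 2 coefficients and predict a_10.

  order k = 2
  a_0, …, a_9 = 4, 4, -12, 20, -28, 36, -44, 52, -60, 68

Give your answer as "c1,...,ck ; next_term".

  a_2 = -2·4 + -1·4 = -12
  a_3 = -2·-12 + -1·4 = 20
  a_4 = -2·20 + -1·-12 = -28
  a_5 = -2·-28 + -1·20 = 36
  a_6 = -2·36 + -1·-28 = -44
  a_7 = -2·-44 + -1·36 = 52
  a_8 = -2·52 + -1·-44 = -60
  a_9 = -2·-60 + -1·52 = 68
  a_10 = -2·68 + -1·-60 = -76

-2,-1 ; -76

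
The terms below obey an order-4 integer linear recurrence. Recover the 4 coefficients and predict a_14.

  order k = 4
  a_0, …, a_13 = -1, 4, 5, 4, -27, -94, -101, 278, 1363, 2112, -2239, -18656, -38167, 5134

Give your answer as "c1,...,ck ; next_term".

2,-4,-4,-1 ; 239799

  a_4 = 2·4 + -4·5 + -4·4 + -1·-1 = -27
  a_5 = 2·-27 + -4·4 + -4·5 + -1·4 = -94
  a_6 = 2·-94 + -4·-27 + -4·4 + -1·5 = -101
  a_7 = 2·-101 + -4·-94 + -4·-27 + -1·4 = 278
  a_8 = 2·278 + -4·-101 + -4·-94 + -1·-27 = 1363
  a_9 = 2·1363 + -4·278 + -4·-101 + -1·-94 = 2112
  a_10 = 2·2112 + -4·1363 + -4·278 + -1·-101 = -2239
  a_11 = 2·-2239 + -4·2112 + -4·1363 + -1·278 = -18656
  a_12 = 2·-18656 + -4·-2239 + -4·2112 + -1·1363 = -38167
  a_13 = 2·-38167 + -4·-18656 + -4·-2239 + -1·2112 = 5134
  a_14 = 2·5134 + -4·-38167 + -4·-18656 + -1·-2239 = 239799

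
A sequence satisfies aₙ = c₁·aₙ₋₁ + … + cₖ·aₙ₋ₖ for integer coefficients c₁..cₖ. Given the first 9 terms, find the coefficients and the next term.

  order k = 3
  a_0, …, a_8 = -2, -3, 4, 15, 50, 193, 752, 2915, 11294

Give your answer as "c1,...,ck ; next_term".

  a_3 = 4·4 + -1·-3 + 2·-2 = 15
  a_4 = 4·15 + -1·4 + 2·-3 = 50
  a_5 = 4·50 + -1·15 + 2·4 = 193
  a_6 = 4·193 + -1·50 + 2·15 = 752
  a_7 = 4·752 + -1·193 + 2·50 = 2915
  a_8 = 4·2915 + -1·752 + 2·193 = 11294
  a_9 = 4·11294 + -1·2915 + 2·752 = 43765

4,-1,2 ; 43765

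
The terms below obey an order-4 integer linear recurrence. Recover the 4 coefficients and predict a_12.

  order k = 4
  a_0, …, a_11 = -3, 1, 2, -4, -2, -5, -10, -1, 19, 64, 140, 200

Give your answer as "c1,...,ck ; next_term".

  a_4 = 2·-4 + -1·2 + -1·1 + -3·-3 = -2
  a_5 = 2·-2 + -1·-4 + -1·2 + -3·1 = -5
  a_6 = 2·-5 + -1·-2 + -1·-4 + -3·2 = -10
  a_7 = 2·-10 + -1·-5 + -1·-2 + -3·-4 = -1
  a_8 = 2·-1 + -1·-10 + -1·-5 + -3·-2 = 19
  a_9 = 2·19 + -1·-1 + -1·-10 + -3·-5 = 64
  a_10 = 2·64 + -1·19 + -1·-1 + -3·-10 = 140
  a_11 = 2·140 + -1·64 + -1·19 + -3·-1 = 200
  a_12 = 2·200 + -1·140 + -1·64 + -3·19 = 139

2,-1,-1,-3 ; 139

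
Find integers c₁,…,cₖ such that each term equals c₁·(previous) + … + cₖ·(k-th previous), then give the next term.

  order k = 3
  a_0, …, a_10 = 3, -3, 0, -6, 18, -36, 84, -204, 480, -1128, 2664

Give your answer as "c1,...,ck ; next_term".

-2,0,-2 ; -6288

  a_3 = -2·0 + 0·-3 + -2·3 = -6
  a_4 = -2·-6 + 0·0 + -2·-3 = 18
  a_5 = -2·18 + 0·-6 + -2·0 = -36
  a_6 = -2·-36 + 0·18 + -2·-6 = 84
  a_7 = -2·84 + 0·-36 + -2·18 = -204
  a_8 = -2·-204 + 0·84 + -2·-36 = 480
  a_9 = -2·480 + 0·-204 + -2·84 = -1128
  a_10 = -2·-1128 + 0·480 + -2·-204 = 2664
  a_11 = -2·2664 + 0·-1128 + -2·480 = -6288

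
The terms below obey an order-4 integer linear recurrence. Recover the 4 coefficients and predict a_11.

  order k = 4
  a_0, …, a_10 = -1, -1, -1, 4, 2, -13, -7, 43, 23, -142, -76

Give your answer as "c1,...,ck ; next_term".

0,-3,0,1 ; 469

  a_4 = 0·4 + -3·-1 + 0·-1 + 1·-1 = 2
  a_5 = 0·2 + -3·4 + 0·-1 + 1·-1 = -13
  a_6 = 0·-13 + -3·2 + 0·4 + 1·-1 = -7
  a_7 = 0·-7 + -3·-13 + 0·2 + 1·4 = 43
  a_8 = 0·43 + -3·-7 + 0·-13 + 1·2 = 23
  a_9 = 0·23 + -3·43 + 0·-7 + 1·-13 = -142
  a_10 = 0·-142 + -3·23 + 0·43 + 1·-7 = -76
  a_11 = 0·-76 + -3·-142 + 0·23 + 1·43 = 469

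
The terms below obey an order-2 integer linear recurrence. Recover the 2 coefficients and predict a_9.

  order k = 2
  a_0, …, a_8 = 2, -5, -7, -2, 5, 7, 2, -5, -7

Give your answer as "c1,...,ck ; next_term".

1,-1 ; -2

  a_2 = 1·-5 + -1·2 = -7
  a_3 = 1·-7 + -1·-5 = -2
  a_4 = 1·-2 + -1·-7 = 5
  a_5 = 1·5 + -1·-2 = 7
  a_6 = 1·7 + -1·5 = 2
  a_7 = 1·2 + -1·7 = -5
  a_8 = 1·-5 + -1·2 = -7
  a_9 = 1·-7 + -1·-5 = -2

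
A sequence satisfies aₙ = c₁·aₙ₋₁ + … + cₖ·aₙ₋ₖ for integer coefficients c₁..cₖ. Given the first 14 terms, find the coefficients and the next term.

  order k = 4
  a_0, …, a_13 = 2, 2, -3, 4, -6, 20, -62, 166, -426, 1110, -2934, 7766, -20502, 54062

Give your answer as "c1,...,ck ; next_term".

-3,-2,-2,2 ; -142582

  a_4 = -3·4 + -2·-3 + -2·2 + 2·2 = -6
  a_5 = -3·-6 + -2·4 + -2·-3 + 2·2 = 20
  a_6 = -3·20 + -2·-6 + -2·4 + 2·-3 = -62
  a_7 = -3·-62 + -2·20 + -2·-6 + 2·4 = 166
  a_8 = -3·166 + -2·-62 + -2·20 + 2·-6 = -426
  a_9 = -3·-426 + -2·166 + -2·-62 + 2·20 = 1110
  a_10 = -3·1110 + -2·-426 + -2·166 + 2·-62 = -2934
  a_11 = -3·-2934 + -2·1110 + -2·-426 + 2·166 = 7766
  a_12 = -3·7766 + -2·-2934 + -2·1110 + 2·-426 = -20502
  a_13 = -3·-20502 + -2·7766 + -2·-2934 + 2·1110 = 54062
  a_14 = -3·54062 + -2·-20502 + -2·7766 + 2·-2934 = -142582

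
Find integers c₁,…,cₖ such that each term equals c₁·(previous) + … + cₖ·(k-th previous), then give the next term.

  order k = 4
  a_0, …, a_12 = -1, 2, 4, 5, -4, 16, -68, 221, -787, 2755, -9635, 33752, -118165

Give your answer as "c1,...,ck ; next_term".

  a_4 = -3·5 + 2·4 + 0·2 + -3·-1 = -4
  a_5 = -3·-4 + 2·5 + 0·4 + -3·2 = 16
  a_6 = -3·16 + 2·-4 + 0·5 + -3·4 = -68
  a_7 = -3·-68 + 2·16 + 0·-4 + -3·5 = 221
  a_8 = -3·221 + 2·-68 + 0·16 + -3·-4 = -787
  a_9 = -3·-787 + 2·221 + 0·-68 + -3·16 = 2755
  a_10 = -3·2755 + 2·-787 + 0·221 + -3·-68 = -9635
  a_11 = -3·-9635 + 2·2755 + 0·-787 + -3·221 = 33752
  a_12 = -3·33752 + 2·-9635 + 0·2755 + -3·-787 = -118165
  a_13 = -3·-118165 + 2·33752 + 0·-9635 + -3·2755 = 413734

-3,2,0,-3 ; 413734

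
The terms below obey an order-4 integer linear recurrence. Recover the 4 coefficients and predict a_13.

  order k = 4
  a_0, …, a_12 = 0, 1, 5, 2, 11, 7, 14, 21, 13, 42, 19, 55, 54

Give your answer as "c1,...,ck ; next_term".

  a_4 = 0·2 + 2·5 + 1·1 + -2·0 = 11
  a_5 = 0·11 + 2·2 + 1·5 + -2·1 = 7
  a_6 = 0·7 + 2·11 + 1·2 + -2·5 = 14
  a_7 = 0·14 + 2·7 + 1·11 + -2·2 = 21
  a_8 = 0·21 + 2·14 + 1·7 + -2·11 = 13
  a_9 = 0·13 + 2·21 + 1·14 + -2·7 = 42
  a_10 = 0·42 + 2·13 + 1·21 + -2·14 = 19
  a_11 = 0·19 + 2·42 + 1·13 + -2·21 = 55
  a_12 = 0·55 + 2·19 + 1·42 + -2·13 = 54
  a_13 = 0·54 + 2·55 + 1·19 + -2·42 = 45

0,2,1,-2 ; 45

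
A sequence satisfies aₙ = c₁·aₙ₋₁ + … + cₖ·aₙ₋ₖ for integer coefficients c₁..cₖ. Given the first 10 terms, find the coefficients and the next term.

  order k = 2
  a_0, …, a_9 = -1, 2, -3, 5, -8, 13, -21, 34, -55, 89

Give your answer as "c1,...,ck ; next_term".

-1,1 ; -144

  a_2 = -1·2 + 1·-1 = -3
  a_3 = -1·-3 + 1·2 = 5
  a_4 = -1·5 + 1·-3 = -8
  a_5 = -1·-8 + 1·5 = 13
  a_6 = -1·13 + 1·-8 = -21
  a_7 = -1·-21 + 1·13 = 34
  a_8 = -1·34 + 1·-21 = -55
  a_9 = -1·-55 + 1·34 = 89
  a_10 = -1·89 + 1·-55 = -144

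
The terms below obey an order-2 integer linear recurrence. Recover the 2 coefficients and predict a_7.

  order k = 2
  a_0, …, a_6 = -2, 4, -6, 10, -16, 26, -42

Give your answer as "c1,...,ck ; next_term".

-1,1 ; 68

  a_2 = -1·4 + 1·-2 = -6
  a_3 = -1·-6 + 1·4 = 10
  a_4 = -1·10 + 1·-6 = -16
  a_5 = -1·-16 + 1·10 = 26
  a_6 = -1·26 + 1·-16 = -42
  a_7 = -1·-42 + 1·26 = 68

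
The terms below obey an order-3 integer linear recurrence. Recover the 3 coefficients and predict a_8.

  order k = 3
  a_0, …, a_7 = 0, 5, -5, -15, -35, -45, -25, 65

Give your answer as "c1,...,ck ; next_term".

  a_3 = 2·-5 + -1·5 + -2·0 = -15
  a_4 = 2·-15 + -1·-5 + -2·5 = -35
  a_5 = 2·-35 + -1·-15 + -2·-5 = -45
  a_6 = 2·-45 + -1·-35 + -2·-15 = -25
  a_7 = 2·-25 + -1·-45 + -2·-35 = 65
  a_8 = 2·65 + -1·-25 + -2·-45 = 245

2,-1,-2 ; 245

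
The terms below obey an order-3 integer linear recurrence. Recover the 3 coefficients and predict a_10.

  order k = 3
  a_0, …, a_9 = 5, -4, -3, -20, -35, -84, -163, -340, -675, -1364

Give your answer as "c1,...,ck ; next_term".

  a_3 = 2·-3 + 1·-4 + -2·5 = -20
  a_4 = 2·-20 + 1·-3 + -2·-4 = -35
  a_5 = 2·-35 + 1·-20 + -2·-3 = -84
  a_6 = 2·-84 + 1·-35 + -2·-20 = -163
  a_7 = 2·-163 + 1·-84 + -2·-35 = -340
  a_8 = 2·-340 + 1·-163 + -2·-84 = -675
  a_9 = 2·-675 + 1·-340 + -2·-163 = -1364
  a_10 = 2·-1364 + 1·-675 + -2·-340 = -2723

2,1,-2 ; -2723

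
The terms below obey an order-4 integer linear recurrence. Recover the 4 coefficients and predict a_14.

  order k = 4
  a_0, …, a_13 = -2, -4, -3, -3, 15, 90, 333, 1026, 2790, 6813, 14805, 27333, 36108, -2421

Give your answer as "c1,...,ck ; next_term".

4,-3,-3,-3 ; -244422

  a_4 = 4·-3 + -3·-3 + -3·-4 + -3·-2 = 15
  a_5 = 4·15 + -3·-3 + -3·-3 + -3·-4 = 90
  a_6 = 4·90 + -3·15 + -3·-3 + -3·-3 = 333
  a_7 = 4·333 + -3·90 + -3·15 + -3·-3 = 1026
  a_8 = 4·1026 + -3·333 + -3·90 + -3·15 = 2790
  a_9 = 4·2790 + -3·1026 + -3·333 + -3·90 = 6813
  a_10 = 4·6813 + -3·2790 + -3·1026 + -3·333 = 14805
  a_11 = 4·14805 + -3·6813 + -3·2790 + -3·1026 = 27333
  a_12 = 4·27333 + -3·14805 + -3·6813 + -3·2790 = 36108
  a_13 = 4·36108 + -3·27333 + -3·14805 + -3·6813 = -2421
  a_14 = 4·-2421 + -3·36108 + -3·27333 + -3·14805 = -244422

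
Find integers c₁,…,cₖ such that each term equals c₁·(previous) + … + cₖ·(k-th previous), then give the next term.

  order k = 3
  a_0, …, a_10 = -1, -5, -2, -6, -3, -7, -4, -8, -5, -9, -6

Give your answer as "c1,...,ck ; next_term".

  a_3 = 1·-2 + 1·-5 + -1·-1 = -6
  a_4 = 1·-6 + 1·-2 + -1·-5 = -3
  a_5 = 1·-3 + 1·-6 + -1·-2 = -7
  a_6 = 1·-7 + 1·-3 + -1·-6 = -4
  a_7 = 1·-4 + 1·-7 + -1·-3 = -8
  a_8 = 1·-8 + 1·-4 + -1·-7 = -5
  a_9 = 1·-5 + 1·-8 + -1·-4 = -9
  a_10 = 1·-9 + 1·-5 + -1·-8 = -6
  a_11 = 1·-6 + 1·-9 + -1·-5 = -10

1,1,-1 ; -10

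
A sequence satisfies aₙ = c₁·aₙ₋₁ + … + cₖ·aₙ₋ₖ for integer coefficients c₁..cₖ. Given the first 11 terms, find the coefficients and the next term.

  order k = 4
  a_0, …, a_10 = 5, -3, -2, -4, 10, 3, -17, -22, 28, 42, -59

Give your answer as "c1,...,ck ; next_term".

1,-1,1,3 ; -139

  a_4 = 1·-4 + -1·-2 + 1·-3 + 3·5 = 10
  a_5 = 1·10 + -1·-4 + 1·-2 + 3·-3 = 3
  a_6 = 1·3 + -1·10 + 1·-4 + 3·-2 = -17
  a_7 = 1·-17 + -1·3 + 1·10 + 3·-4 = -22
  a_8 = 1·-22 + -1·-17 + 1·3 + 3·10 = 28
  a_9 = 1·28 + -1·-22 + 1·-17 + 3·3 = 42
  a_10 = 1·42 + -1·28 + 1·-22 + 3·-17 = -59
  a_11 = 1·-59 + -1·42 + 1·28 + 3·-22 = -139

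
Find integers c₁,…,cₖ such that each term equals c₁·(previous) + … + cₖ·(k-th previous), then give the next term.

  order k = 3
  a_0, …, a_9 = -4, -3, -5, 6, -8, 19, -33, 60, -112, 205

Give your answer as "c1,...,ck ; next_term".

  a_3 = -1·-5 + 1·-3 + -1·-4 = 6
  a_4 = -1·6 + 1·-5 + -1·-3 = -8
  a_5 = -1·-8 + 1·6 + -1·-5 = 19
  a_6 = -1·19 + 1·-8 + -1·6 = -33
  a_7 = -1·-33 + 1·19 + -1·-8 = 60
  a_8 = -1·60 + 1·-33 + -1·19 = -112
  a_9 = -1·-112 + 1·60 + -1·-33 = 205
  a_10 = -1·205 + 1·-112 + -1·60 = -377

-1,1,-1 ; -377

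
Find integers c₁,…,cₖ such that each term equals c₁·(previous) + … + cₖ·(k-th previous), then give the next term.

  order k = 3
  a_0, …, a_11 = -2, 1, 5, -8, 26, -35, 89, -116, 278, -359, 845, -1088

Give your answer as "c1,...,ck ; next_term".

-1,3,3 ; 2546

  a_3 = -1·5 + 3·1 + 3·-2 = -8
  a_4 = -1·-8 + 3·5 + 3·1 = 26
  a_5 = -1·26 + 3·-8 + 3·5 = -35
  a_6 = -1·-35 + 3·26 + 3·-8 = 89
  a_7 = -1·89 + 3·-35 + 3·26 = -116
  a_8 = -1·-116 + 3·89 + 3·-35 = 278
  a_9 = -1·278 + 3·-116 + 3·89 = -359
  a_10 = -1·-359 + 3·278 + 3·-116 = 845
  a_11 = -1·845 + 3·-359 + 3·278 = -1088
  a_12 = -1·-1088 + 3·845 + 3·-359 = 2546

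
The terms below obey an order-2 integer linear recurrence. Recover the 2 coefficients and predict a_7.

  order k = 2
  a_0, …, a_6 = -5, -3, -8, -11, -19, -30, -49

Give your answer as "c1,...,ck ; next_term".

  a_2 = 1·-3 + 1·-5 = -8
  a_3 = 1·-8 + 1·-3 = -11
  a_4 = 1·-11 + 1·-8 = -19
  a_5 = 1·-19 + 1·-11 = -30
  a_6 = 1·-30 + 1·-19 = -49
  a_7 = 1·-49 + 1·-30 = -79

1,1 ; -79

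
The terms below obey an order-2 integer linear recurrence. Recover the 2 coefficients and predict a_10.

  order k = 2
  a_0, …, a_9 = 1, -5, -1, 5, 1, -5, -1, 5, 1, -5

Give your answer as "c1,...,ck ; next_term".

0,-1 ; -1

  a_2 = 0·-5 + -1·1 = -1
  a_3 = 0·-1 + -1·-5 = 5
  a_4 = 0·5 + -1·-1 = 1
  a_5 = 0·1 + -1·5 = -5
  a_6 = 0·-5 + -1·1 = -1
  a_7 = 0·-1 + -1·-5 = 5
  a_8 = 0·5 + -1·-1 = 1
  a_9 = 0·1 + -1·5 = -5
  a_10 = 0·-5 + -1·1 = -1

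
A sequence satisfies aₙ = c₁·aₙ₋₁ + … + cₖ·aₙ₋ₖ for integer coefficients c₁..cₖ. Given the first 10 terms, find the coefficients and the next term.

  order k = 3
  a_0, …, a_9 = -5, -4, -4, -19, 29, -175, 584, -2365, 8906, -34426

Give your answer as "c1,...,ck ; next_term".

  a_3 = -3·-4 + 4·-4 + 3·-5 = -19
  a_4 = -3·-19 + 4·-4 + 3·-4 = 29
  a_5 = -3·29 + 4·-19 + 3·-4 = -175
  a_6 = -3·-175 + 4·29 + 3·-19 = 584
  a_7 = -3·584 + 4·-175 + 3·29 = -2365
  a_8 = -3·-2365 + 4·584 + 3·-175 = 8906
  a_9 = -3·8906 + 4·-2365 + 3·584 = -34426
  a_10 = -3·-34426 + 4·8906 + 3·-2365 = 131807

-3,4,3 ; 131807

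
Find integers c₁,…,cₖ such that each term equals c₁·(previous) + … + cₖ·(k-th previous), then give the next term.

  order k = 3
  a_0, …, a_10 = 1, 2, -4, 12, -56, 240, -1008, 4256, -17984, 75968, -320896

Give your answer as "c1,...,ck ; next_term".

-4,0,-4 ; 1355520

  a_3 = -4·-4 + 0·2 + -4·1 = 12
  a_4 = -4·12 + 0·-4 + -4·2 = -56
  a_5 = -4·-56 + 0·12 + -4·-4 = 240
  a_6 = -4·240 + 0·-56 + -4·12 = -1008
  a_7 = -4·-1008 + 0·240 + -4·-56 = 4256
  a_8 = -4·4256 + 0·-1008 + -4·240 = -17984
  a_9 = -4·-17984 + 0·4256 + -4·-1008 = 75968
  a_10 = -4·75968 + 0·-17984 + -4·4256 = -320896
  a_11 = -4·-320896 + 0·75968 + -4·-17984 = 1355520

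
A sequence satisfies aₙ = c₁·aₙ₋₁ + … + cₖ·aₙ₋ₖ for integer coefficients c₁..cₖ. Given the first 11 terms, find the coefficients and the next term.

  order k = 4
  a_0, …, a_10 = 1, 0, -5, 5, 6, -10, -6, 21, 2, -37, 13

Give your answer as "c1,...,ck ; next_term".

0,-1,1,1 ; 60

  a_4 = 0·5 + -1·-5 + 1·0 + 1·1 = 6
  a_5 = 0·6 + -1·5 + 1·-5 + 1·0 = -10
  a_6 = 0·-10 + -1·6 + 1·5 + 1·-5 = -6
  a_7 = 0·-6 + -1·-10 + 1·6 + 1·5 = 21
  a_8 = 0·21 + -1·-6 + 1·-10 + 1·6 = 2
  a_9 = 0·2 + -1·21 + 1·-6 + 1·-10 = -37
  a_10 = 0·-37 + -1·2 + 1·21 + 1·-6 = 13
  a_11 = 0·13 + -1·-37 + 1·2 + 1·21 = 60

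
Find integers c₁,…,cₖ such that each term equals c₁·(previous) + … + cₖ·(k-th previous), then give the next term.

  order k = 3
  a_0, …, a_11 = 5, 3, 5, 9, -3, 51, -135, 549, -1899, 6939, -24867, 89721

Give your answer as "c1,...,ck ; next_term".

  a_3 = -3·5 + 3·3 + 3·5 = 9
  a_4 = -3·9 + 3·5 + 3·3 = -3
  a_5 = -3·-3 + 3·9 + 3·5 = 51
  a_6 = -3·51 + 3·-3 + 3·9 = -135
  a_7 = -3·-135 + 3·51 + 3·-3 = 549
  a_8 = -3·549 + 3·-135 + 3·51 = -1899
  a_9 = -3·-1899 + 3·549 + 3·-135 = 6939
  a_10 = -3·6939 + 3·-1899 + 3·549 = -24867
  a_11 = -3·-24867 + 3·6939 + 3·-1899 = 89721
  a_12 = -3·89721 + 3·-24867 + 3·6939 = -322947

-3,3,3 ; -322947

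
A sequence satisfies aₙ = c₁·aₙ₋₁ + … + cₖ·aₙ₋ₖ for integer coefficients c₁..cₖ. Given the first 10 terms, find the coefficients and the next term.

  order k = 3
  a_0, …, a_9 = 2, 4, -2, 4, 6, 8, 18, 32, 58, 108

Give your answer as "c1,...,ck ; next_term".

  a_3 = 1·-2 + 1·4 + 1·2 = 4
  a_4 = 1·4 + 1·-2 + 1·4 = 6
  a_5 = 1·6 + 1·4 + 1·-2 = 8
  a_6 = 1·8 + 1·6 + 1·4 = 18
  a_7 = 1·18 + 1·8 + 1·6 = 32
  a_8 = 1·32 + 1·18 + 1·8 = 58
  a_9 = 1·58 + 1·32 + 1·18 = 108
  a_10 = 1·108 + 1·58 + 1·32 = 198

1,1,1 ; 198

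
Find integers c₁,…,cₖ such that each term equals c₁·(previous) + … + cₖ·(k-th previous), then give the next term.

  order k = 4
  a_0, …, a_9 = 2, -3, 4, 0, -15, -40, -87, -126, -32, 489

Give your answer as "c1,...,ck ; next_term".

  a_4 = 3·0 + -3·4 + -1·-3 + -3·2 = -15
  a_5 = 3·-15 + -3·0 + -1·4 + -3·-3 = -40
  a_6 = 3·-40 + -3·-15 + -1·0 + -3·4 = -87
  a_7 = 3·-87 + -3·-40 + -1·-15 + -3·0 = -126
  a_8 = 3·-126 + -3·-87 + -1·-40 + -3·-15 = -32
  a_9 = 3·-32 + -3·-126 + -1·-87 + -3·-40 = 489
  a_10 = 3·489 + -3·-32 + -1·-126 + -3·-87 = 1950

3,-3,-1,-3 ; 1950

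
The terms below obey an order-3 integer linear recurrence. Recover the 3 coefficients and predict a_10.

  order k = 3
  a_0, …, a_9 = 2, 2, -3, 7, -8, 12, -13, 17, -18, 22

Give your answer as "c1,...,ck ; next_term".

-1,1,1 ; -23

  a_3 = -1·-3 + 1·2 + 1·2 = 7
  a_4 = -1·7 + 1·-3 + 1·2 = -8
  a_5 = -1·-8 + 1·7 + 1·-3 = 12
  a_6 = -1·12 + 1·-8 + 1·7 = -13
  a_7 = -1·-13 + 1·12 + 1·-8 = 17
  a_8 = -1·17 + 1·-13 + 1·12 = -18
  a_9 = -1·-18 + 1·17 + 1·-13 = 22
  a_10 = -1·22 + 1·-18 + 1·17 = -23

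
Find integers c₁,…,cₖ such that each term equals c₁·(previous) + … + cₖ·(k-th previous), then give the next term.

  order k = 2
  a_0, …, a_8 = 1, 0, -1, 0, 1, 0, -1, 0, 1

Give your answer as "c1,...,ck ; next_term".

0,-1 ; 0

  a_2 = 0·0 + -1·1 = -1
  a_3 = 0·-1 + -1·0 = 0
  a_4 = 0·0 + -1·-1 = 1
  a_5 = 0·1 + -1·0 = 0
  a_6 = 0·0 + -1·1 = -1
  a_7 = 0·-1 + -1·0 = 0
  a_8 = 0·0 + -1·-1 = 1
  a_9 = 0·1 + -1·0 = 0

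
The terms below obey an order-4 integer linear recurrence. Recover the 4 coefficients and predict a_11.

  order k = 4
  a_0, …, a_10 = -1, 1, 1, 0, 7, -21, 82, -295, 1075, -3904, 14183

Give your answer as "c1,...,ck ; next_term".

  a_4 = -3·0 + 3·1 + 2·1 + -2·-1 = 7
  a_5 = -3·7 + 3·0 + 2·1 + -2·1 = -21
  a_6 = -3·-21 + 3·7 + 2·0 + -2·1 = 82
  a_7 = -3·82 + 3·-21 + 2·7 + -2·0 = -295
  a_8 = -3·-295 + 3·82 + 2·-21 + -2·7 = 1075
  a_9 = -3·1075 + 3·-295 + 2·82 + -2·-21 = -3904
  a_10 = -3·-3904 + 3·1075 + 2·-295 + -2·82 = 14183
  a_11 = -3·14183 + 3·-3904 + 2·1075 + -2·-295 = -51521

-3,3,2,-2 ; -51521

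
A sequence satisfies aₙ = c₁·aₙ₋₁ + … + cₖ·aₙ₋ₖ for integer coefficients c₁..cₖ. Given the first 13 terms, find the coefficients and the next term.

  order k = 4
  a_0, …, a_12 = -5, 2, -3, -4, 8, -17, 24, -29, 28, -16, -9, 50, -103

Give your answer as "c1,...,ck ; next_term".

-1,1,1,-1 ; 160

  a_4 = -1·-4 + 1·-3 + 1·2 + -1·-5 = 8
  a_5 = -1·8 + 1·-4 + 1·-3 + -1·2 = -17
  a_6 = -1·-17 + 1·8 + 1·-4 + -1·-3 = 24
  a_7 = -1·24 + 1·-17 + 1·8 + -1·-4 = -29
  a_8 = -1·-29 + 1·24 + 1·-17 + -1·8 = 28
  a_9 = -1·28 + 1·-29 + 1·24 + -1·-17 = -16
  a_10 = -1·-16 + 1·28 + 1·-29 + -1·24 = -9
  a_11 = -1·-9 + 1·-16 + 1·28 + -1·-29 = 50
  a_12 = -1·50 + 1·-9 + 1·-16 + -1·28 = -103
  a_13 = -1·-103 + 1·50 + 1·-9 + -1·-16 = 160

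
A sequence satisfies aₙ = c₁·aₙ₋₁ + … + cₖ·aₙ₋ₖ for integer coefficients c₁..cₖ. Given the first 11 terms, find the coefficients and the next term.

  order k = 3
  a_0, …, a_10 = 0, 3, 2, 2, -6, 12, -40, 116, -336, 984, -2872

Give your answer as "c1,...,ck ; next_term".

  a_3 = -2·2 + 2·3 + -2·0 = 2
  a_4 = -2·2 + 2·2 + -2·3 = -6
  a_5 = -2·-6 + 2·2 + -2·2 = 12
  a_6 = -2·12 + 2·-6 + -2·2 = -40
  a_7 = -2·-40 + 2·12 + -2·-6 = 116
  a_8 = -2·116 + 2·-40 + -2·12 = -336
  a_9 = -2·-336 + 2·116 + -2·-40 = 984
  a_10 = -2·984 + 2·-336 + -2·116 = -2872
  a_11 = -2·-2872 + 2·984 + -2·-336 = 8384

-2,2,-2 ; 8384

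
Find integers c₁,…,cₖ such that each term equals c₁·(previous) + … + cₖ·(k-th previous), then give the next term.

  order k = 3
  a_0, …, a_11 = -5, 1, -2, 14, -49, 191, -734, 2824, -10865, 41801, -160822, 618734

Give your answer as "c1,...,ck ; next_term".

  a_3 = -3·-2 + 3·1 + -1·-5 = 14
  a_4 = -3·14 + 3·-2 + -1·1 = -49
  a_5 = -3·-49 + 3·14 + -1·-2 = 191
  a_6 = -3·191 + 3·-49 + -1·14 = -734
  a_7 = -3·-734 + 3·191 + -1·-49 = 2824
  a_8 = -3·2824 + 3·-734 + -1·191 = -10865
  a_9 = -3·-10865 + 3·2824 + -1·-734 = 41801
  a_10 = -3·41801 + 3·-10865 + -1·2824 = -160822
  a_11 = -3·-160822 + 3·41801 + -1·-10865 = 618734
  a_12 = -3·618734 + 3·-160822 + -1·41801 = -2380469

-3,3,-1 ; -2380469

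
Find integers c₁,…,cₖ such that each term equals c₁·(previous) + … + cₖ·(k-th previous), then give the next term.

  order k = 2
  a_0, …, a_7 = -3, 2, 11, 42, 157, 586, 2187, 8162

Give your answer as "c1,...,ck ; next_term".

4,-1 ; 30461

  a_2 = 4·2 + -1·-3 = 11
  a_3 = 4·11 + -1·2 = 42
  a_4 = 4·42 + -1·11 = 157
  a_5 = 4·157 + -1·42 = 586
  a_6 = 4·586 + -1·157 = 2187
  a_7 = 4·2187 + -1·586 = 8162
  a_8 = 4·8162 + -1·2187 = 30461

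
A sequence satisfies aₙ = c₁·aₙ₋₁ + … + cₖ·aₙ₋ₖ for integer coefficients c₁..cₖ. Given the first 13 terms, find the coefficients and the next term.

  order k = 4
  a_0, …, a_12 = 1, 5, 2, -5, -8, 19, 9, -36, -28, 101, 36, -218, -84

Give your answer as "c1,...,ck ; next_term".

-1,-2,-2,1 ; 549

  a_4 = -1·-5 + -2·2 + -2·5 + 1·1 = -8
  a_5 = -1·-8 + -2·-5 + -2·2 + 1·5 = 19
  a_6 = -1·19 + -2·-8 + -2·-5 + 1·2 = 9
  a_7 = -1·9 + -2·19 + -2·-8 + 1·-5 = -36
  a_8 = -1·-36 + -2·9 + -2·19 + 1·-8 = -28
  a_9 = -1·-28 + -2·-36 + -2·9 + 1·19 = 101
  a_10 = -1·101 + -2·-28 + -2·-36 + 1·9 = 36
  a_11 = -1·36 + -2·101 + -2·-28 + 1·-36 = -218
  a_12 = -1·-218 + -2·36 + -2·101 + 1·-28 = -84
  a_13 = -1·-84 + -2·-218 + -2·36 + 1·101 = 549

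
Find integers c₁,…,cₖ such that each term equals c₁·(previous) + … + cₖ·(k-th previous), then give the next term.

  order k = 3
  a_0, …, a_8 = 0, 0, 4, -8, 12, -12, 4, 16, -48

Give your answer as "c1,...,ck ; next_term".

  a_3 = -2·4 + -1·0 + 1·0 = -8
  a_4 = -2·-8 + -1·4 + 1·0 = 12
  a_5 = -2·12 + -1·-8 + 1·4 = -12
  a_6 = -2·-12 + -1·12 + 1·-8 = 4
  a_7 = -2·4 + -1·-12 + 1·12 = 16
  a_8 = -2·16 + -1·4 + 1·-12 = -48
  a_9 = -2·-48 + -1·16 + 1·4 = 84

-2,-1,1 ; 84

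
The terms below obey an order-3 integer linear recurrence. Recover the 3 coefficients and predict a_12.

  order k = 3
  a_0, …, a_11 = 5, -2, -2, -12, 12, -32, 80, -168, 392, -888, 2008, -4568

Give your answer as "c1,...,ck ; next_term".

-1,2,-2 ; 10360

  a_3 = -1·-2 + 2·-2 + -2·5 = -12
  a_4 = -1·-12 + 2·-2 + -2·-2 = 12
  a_5 = -1·12 + 2·-12 + -2·-2 = -32
  a_6 = -1·-32 + 2·12 + -2·-12 = 80
  a_7 = -1·80 + 2·-32 + -2·12 = -168
  a_8 = -1·-168 + 2·80 + -2·-32 = 392
  a_9 = -1·392 + 2·-168 + -2·80 = -888
  a_10 = -1·-888 + 2·392 + -2·-168 = 2008
  a_11 = -1·2008 + 2·-888 + -2·392 = -4568
  a_12 = -1·-4568 + 2·2008 + -2·-888 = 10360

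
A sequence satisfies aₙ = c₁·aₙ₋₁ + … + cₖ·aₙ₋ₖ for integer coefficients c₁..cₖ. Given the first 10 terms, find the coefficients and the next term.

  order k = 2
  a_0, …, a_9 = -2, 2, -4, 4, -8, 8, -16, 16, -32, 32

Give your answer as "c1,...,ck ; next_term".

0,2 ; -64

  a_2 = 0·2 + 2·-2 = -4
  a_3 = 0·-4 + 2·2 = 4
  a_4 = 0·4 + 2·-4 = -8
  a_5 = 0·-8 + 2·4 = 8
  a_6 = 0·8 + 2·-8 = -16
  a_7 = 0·-16 + 2·8 = 16
  a_8 = 0·16 + 2·-16 = -32
  a_9 = 0·-32 + 2·16 = 32
  a_10 = 0·32 + 2·-32 = -64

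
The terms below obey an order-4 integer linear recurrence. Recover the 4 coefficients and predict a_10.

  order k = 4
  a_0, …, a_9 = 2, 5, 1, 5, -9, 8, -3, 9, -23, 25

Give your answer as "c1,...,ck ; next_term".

-1,-1,-1,1 ; -14

  a_4 = -1·5 + -1·1 + -1·5 + 1·2 = -9
  a_5 = -1·-9 + -1·5 + -1·1 + 1·5 = 8
  a_6 = -1·8 + -1·-9 + -1·5 + 1·1 = -3
  a_7 = -1·-3 + -1·8 + -1·-9 + 1·5 = 9
  a_8 = -1·9 + -1·-3 + -1·8 + 1·-9 = -23
  a_9 = -1·-23 + -1·9 + -1·-3 + 1·8 = 25
  a_10 = -1·25 + -1·-23 + -1·9 + 1·-3 = -14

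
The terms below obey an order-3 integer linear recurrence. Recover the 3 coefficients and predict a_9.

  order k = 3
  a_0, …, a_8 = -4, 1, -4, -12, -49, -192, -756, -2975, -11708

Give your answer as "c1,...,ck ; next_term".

4,0,-1 ; -46076

  a_3 = 4·-4 + 0·1 + -1·-4 = -12
  a_4 = 4·-12 + 0·-4 + -1·1 = -49
  a_5 = 4·-49 + 0·-12 + -1·-4 = -192
  a_6 = 4·-192 + 0·-49 + -1·-12 = -756
  a_7 = 4·-756 + 0·-192 + -1·-49 = -2975
  a_8 = 4·-2975 + 0·-756 + -1·-192 = -11708
  a_9 = 4·-11708 + 0·-2975 + -1·-756 = -46076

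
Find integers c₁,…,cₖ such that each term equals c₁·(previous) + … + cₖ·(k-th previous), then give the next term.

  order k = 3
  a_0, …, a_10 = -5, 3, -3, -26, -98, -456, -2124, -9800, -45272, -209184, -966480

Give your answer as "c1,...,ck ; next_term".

4,2,4 ; -4465376

  a_3 = 4·-3 + 2·3 + 4·-5 = -26
  a_4 = 4·-26 + 2·-3 + 4·3 = -98
  a_5 = 4·-98 + 2·-26 + 4·-3 = -456
  a_6 = 4·-456 + 2·-98 + 4·-26 = -2124
  a_7 = 4·-2124 + 2·-456 + 4·-98 = -9800
  a_8 = 4·-9800 + 2·-2124 + 4·-456 = -45272
  a_9 = 4·-45272 + 2·-9800 + 4·-2124 = -209184
  a_10 = 4·-209184 + 2·-45272 + 4·-9800 = -966480
  a_11 = 4·-966480 + 2·-209184 + 4·-45272 = -4465376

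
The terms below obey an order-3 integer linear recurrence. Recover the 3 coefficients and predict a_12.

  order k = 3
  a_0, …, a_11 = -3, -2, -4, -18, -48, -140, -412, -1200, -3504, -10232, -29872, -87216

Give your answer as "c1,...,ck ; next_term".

  a_3 = 2·-4 + 2·-2 + 2·-3 = -18
  a_4 = 2·-18 + 2·-4 + 2·-2 = -48
  a_5 = 2·-48 + 2·-18 + 2·-4 = -140
  a_6 = 2·-140 + 2·-48 + 2·-18 = -412
  a_7 = 2·-412 + 2·-140 + 2·-48 = -1200
  a_8 = 2·-1200 + 2·-412 + 2·-140 = -3504
  a_9 = 2·-3504 + 2·-1200 + 2·-412 = -10232
  a_10 = 2·-10232 + 2·-3504 + 2·-1200 = -29872
  a_11 = 2·-29872 + 2·-10232 + 2·-3504 = -87216
  a_12 = 2·-87216 + 2·-29872 + 2·-10232 = -254640

2,2,2 ; -254640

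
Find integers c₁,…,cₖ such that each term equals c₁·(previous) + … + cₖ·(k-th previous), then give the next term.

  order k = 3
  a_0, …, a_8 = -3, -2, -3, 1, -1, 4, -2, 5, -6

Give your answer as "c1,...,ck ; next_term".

  a_3 = 0·-3 + 1·-2 + -1·-3 = 1
  a_4 = 0·1 + 1·-3 + -1·-2 = -1
  a_5 = 0·-1 + 1·1 + -1·-3 = 4
  a_6 = 0·4 + 1·-1 + -1·1 = -2
  a_7 = 0·-2 + 1·4 + -1·-1 = 5
  a_8 = 0·5 + 1·-2 + -1·4 = -6
  a_9 = 0·-6 + 1·5 + -1·-2 = 7

0,1,-1 ; 7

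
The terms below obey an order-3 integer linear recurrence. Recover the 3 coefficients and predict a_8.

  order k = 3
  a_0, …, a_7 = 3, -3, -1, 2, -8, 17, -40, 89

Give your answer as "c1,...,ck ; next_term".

-2,1,1 ; -201

  a_3 = -2·-1 + 1·-3 + 1·3 = 2
  a_4 = -2·2 + 1·-1 + 1·-3 = -8
  a_5 = -2·-8 + 1·2 + 1·-1 = 17
  a_6 = -2·17 + 1·-8 + 1·2 = -40
  a_7 = -2·-40 + 1·17 + 1·-8 = 89
  a_8 = -2·89 + 1·-40 + 1·17 = -201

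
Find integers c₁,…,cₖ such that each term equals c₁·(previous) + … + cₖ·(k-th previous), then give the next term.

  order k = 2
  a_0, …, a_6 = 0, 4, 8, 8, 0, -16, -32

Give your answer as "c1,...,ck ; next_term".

2,-2 ; -32

  a_2 = 2·4 + -2·0 = 8
  a_3 = 2·8 + -2·4 = 8
  a_4 = 2·8 + -2·8 = 0
  a_5 = 2·0 + -2·8 = -16
  a_6 = 2·-16 + -2·0 = -32
  a_7 = 2·-32 + -2·-16 = -32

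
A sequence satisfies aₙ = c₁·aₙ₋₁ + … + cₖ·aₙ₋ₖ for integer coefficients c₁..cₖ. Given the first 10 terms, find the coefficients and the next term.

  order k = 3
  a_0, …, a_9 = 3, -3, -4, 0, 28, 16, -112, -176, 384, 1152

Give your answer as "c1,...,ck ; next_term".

  a_3 = 0·-4 + -4·-3 + -4·3 = 0
  a_4 = 0·0 + -4·-4 + -4·-3 = 28
  a_5 = 0·28 + -4·0 + -4·-4 = 16
  a_6 = 0·16 + -4·28 + -4·0 = -112
  a_7 = 0·-112 + -4·16 + -4·28 = -176
  a_8 = 0·-176 + -4·-112 + -4·16 = 384
  a_9 = 0·384 + -4·-176 + -4·-112 = 1152
  a_10 = 0·1152 + -4·384 + -4·-176 = -832

0,-4,-4 ; -832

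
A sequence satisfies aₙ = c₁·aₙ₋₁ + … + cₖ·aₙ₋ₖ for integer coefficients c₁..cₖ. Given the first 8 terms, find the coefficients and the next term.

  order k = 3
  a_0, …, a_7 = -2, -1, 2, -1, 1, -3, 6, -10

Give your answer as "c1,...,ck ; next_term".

  a_3 = -2·2 + -1·-1 + -1·-2 = -1
  a_4 = -2·-1 + -1·2 + -1·-1 = 1
  a_5 = -2·1 + -1·-1 + -1·2 = -3
  a_6 = -2·-3 + -1·1 + -1·-1 = 6
  a_7 = -2·6 + -1·-3 + -1·1 = -10
  a_8 = -2·-10 + -1·6 + -1·-3 = 17

-2,-1,-1 ; 17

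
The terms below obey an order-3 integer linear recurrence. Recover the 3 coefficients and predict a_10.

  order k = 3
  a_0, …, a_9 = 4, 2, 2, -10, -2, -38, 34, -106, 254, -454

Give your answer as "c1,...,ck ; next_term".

  a_3 = 0·2 + 3·2 + -4·4 = -10
  a_4 = 0·-10 + 3·2 + -4·2 = -2
  a_5 = 0·-2 + 3·-10 + -4·2 = -38
  a_6 = 0·-38 + 3·-2 + -4·-10 = 34
  a_7 = 0·34 + 3·-38 + -4·-2 = -106
  a_8 = 0·-106 + 3·34 + -4·-38 = 254
  a_9 = 0·254 + 3·-106 + -4·34 = -454
  a_10 = 0·-454 + 3·254 + -4·-106 = 1186

0,3,-4 ; 1186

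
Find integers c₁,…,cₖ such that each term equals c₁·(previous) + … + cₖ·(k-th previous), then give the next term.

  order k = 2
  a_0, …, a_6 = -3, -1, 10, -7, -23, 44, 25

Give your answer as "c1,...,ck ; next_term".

  a_2 = -1·-1 + -3·-3 = 10
  a_3 = -1·10 + -3·-1 = -7
  a_4 = -1·-7 + -3·10 = -23
  a_5 = -1·-23 + -3·-7 = 44
  a_6 = -1·44 + -3·-23 = 25
  a_7 = -1·25 + -3·44 = -157

-1,-3 ; -157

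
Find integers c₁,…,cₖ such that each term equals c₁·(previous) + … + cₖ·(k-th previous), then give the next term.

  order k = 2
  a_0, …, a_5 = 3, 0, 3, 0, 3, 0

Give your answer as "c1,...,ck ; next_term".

  a_2 = 0·0 + 1·3 = 3
  a_3 = 0·3 + 1·0 = 0
  a_4 = 0·0 + 1·3 = 3
  a_5 = 0·3 + 1·0 = 0
  a_6 = 0·0 + 1·3 = 3

0,1 ; 3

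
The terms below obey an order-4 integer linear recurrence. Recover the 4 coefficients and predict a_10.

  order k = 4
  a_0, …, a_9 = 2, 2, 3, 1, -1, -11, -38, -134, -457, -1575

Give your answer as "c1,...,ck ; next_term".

4,-1,-4,3 ; -5421

  a_4 = 4·1 + -1·3 + -4·2 + 3·2 = -1
  a_5 = 4·-1 + -1·1 + -4·3 + 3·2 = -11
  a_6 = 4·-11 + -1·-1 + -4·1 + 3·3 = -38
  a_7 = 4·-38 + -1·-11 + -4·-1 + 3·1 = -134
  a_8 = 4·-134 + -1·-38 + -4·-11 + 3·-1 = -457
  a_9 = 4·-457 + -1·-134 + -4·-38 + 3·-11 = -1575
  a_10 = 4·-1575 + -1·-457 + -4·-134 + 3·-38 = -5421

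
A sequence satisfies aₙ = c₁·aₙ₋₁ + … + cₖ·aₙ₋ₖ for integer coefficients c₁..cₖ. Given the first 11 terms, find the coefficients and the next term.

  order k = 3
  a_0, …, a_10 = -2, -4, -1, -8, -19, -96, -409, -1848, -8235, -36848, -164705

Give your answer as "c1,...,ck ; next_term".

  a_3 = 4·-1 + 3·-4 + -4·-2 = -8
  a_4 = 4·-8 + 3·-1 + -4·-4 = -19
  a_5 = 4·-19 + 3·-8 + -4·-1 = -96
  a_6 = 4·-96 + 3·-19 + -4·-8 = -409
  a_7 = 4·-409 + 3·-96 + -4·-19 = -1848
  a_8 = 4·-1848 + 3·-409 + -4·-96 = -8235
  a_9 = 4·-8235 + 3·-1848 + -4·-409 = -36848
  a_10 = 4·-36848 + 3·-8235 + -4·-1848 = -164705
  a_11 = 4·-164705 + 3·-36848 + -4·-8235 = -736424

4,3,-4 ; -736424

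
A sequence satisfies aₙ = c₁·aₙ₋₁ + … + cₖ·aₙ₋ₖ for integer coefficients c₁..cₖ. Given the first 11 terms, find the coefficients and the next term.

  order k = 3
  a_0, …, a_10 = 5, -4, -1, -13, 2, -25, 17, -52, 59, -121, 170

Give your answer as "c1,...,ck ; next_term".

0,2,-1 ; -301

  a_3 = 0·-1 + 2·-4 + -1·5 = -13
  a_4 = 0·-13 + 2·-1 + -1·-4 = 2
  a_5 = 0·2 + 2·-13 + -1·-1 = -25
  a_6 = 0·-25 + 2·2 + -1·-13 = 17
  a_7 = 0·17 + 2·-25 + -1·2 = -52
  a_8 = 0·-52 + 2·17 + -1·-25 = 59
  a_9 = 0·59 + 2·-52 + -1·17 = -121
  a_10 = 0·-121 + 2·59 + -1·-52 = 170
  a_11 = 0·170 + 2·-121 + -1·59 = -301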